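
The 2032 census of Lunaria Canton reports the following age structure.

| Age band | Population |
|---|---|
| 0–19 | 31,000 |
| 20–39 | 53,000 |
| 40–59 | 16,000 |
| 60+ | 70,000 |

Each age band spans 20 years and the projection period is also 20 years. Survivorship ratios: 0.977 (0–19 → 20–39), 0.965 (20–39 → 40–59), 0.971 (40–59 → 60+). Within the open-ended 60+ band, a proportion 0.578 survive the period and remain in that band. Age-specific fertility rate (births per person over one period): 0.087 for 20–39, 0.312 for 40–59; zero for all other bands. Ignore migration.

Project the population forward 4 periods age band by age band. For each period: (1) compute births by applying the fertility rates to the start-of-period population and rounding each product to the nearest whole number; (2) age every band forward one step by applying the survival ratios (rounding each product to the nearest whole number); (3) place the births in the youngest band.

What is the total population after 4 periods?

84237

Call the groups 1 to 4, youngest first.
Period 1:
Births: 53000 × 0.087 = 4611  |  16000 × 0.312 = 4992 — total 9603
Group 2: 31000 × 0.977 = 30287
Group 3: 53000 × 0.965 = 51145
Group 4: 16000 × 0.971 + 70000 × 0.578 = 15536 + 40460 = 55996
→ [9603, 30287, 51145, 55996]
Period 2:
Births: 30287 × 0.087 = 2635  |  51145 × 0.312 = 15957 — total 18592
Group 2: 9603 × 0.977 = 9382
Group 3: 30287 × 0.965 = 29227
Group 4: 51145 × 0.971 + 55996 × 0.578 = 49662 + 32366 = 82028
→ [18592, 9382, 29227, 82028]
Period 3:
Births: 9382 × 0.087 = 816  |  29227 × 0.312 = 9119 — total 9935
Group 2: 18592 × 0.977 = 18164
Group 3: 9382 × 0.965 = 9054
Group 4: 29227 × 0.971 + 82028 × 0.578 = 28379 + 47412 = 75791
→ [9935, 18164, 9054, 75791]
Period 4:
Births: 18164 × 0.087 = 1580  |  9054 × 0.312 = 2825 — total 4405
Group 2: 9935 × 0.977 = 9706
Group 3: 18164 × 0.965 = 17528
Group 4: 9054 × 0.971 + 75791 × 0.578 = 8791 + 43807 = 52598
→ [4405, 9706, 17528, 52598]
Total after period 4: 4405 + 9706 + 17528 + 52598 = 84237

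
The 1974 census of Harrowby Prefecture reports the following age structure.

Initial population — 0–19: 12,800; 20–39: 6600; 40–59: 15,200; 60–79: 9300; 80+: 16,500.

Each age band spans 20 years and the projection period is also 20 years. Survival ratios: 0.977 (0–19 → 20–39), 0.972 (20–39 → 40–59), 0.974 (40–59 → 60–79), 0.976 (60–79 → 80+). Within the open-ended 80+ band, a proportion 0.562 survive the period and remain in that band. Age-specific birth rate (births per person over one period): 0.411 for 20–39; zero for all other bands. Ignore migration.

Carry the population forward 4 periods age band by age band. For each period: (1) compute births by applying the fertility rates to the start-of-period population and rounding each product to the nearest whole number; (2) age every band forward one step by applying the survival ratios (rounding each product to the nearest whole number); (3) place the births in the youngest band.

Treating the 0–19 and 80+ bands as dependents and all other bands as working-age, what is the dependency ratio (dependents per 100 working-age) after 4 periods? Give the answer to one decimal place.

294.1

Call the groups 1 to 5, youngest first.
Period 1:
Births: 6600 * 0.411 = 2713
Group 2: 12800 * 0.977 = 12506
Group 3: 6600 * 0.972 = 6415
Group 4: 15200 * 0.974 = 14805
Group 5: 9300 * 0.976 + 16500 * 0.562 = 9077 + 9273 = 18350
→ [2713, 12506, 6415, 14805, 18350]
Period 2:
Births: 12506 * 0.411 = 5140
Group 2: 2713 * 0.977 = 2651
Group 3: 12506 * 0.972 = 12156
Group 4: 6415 * 0.974 = 6248
Group 5: 14805 * 0.976 + 18350 * 0.562 = 14450 + 10313 = 24763
→ [5140, 2651, 12156, 6248, 24763]
Period 3:
Births: 2651 * 0.411 = 1090
Group 2: 5140 * 0.977 = 5022
Group 3: 2651 * 0.972 = 2577
Group 4: 12156 * 0.974 = 11840
Group 5: 6248 * 0.976 + 24763 * 0.562 = 6098 + 13917 = 20015
→ [1090, 5022, 2577, 11840, 20015]
Period 4:
Births: 5022 * 0.411 = 2064
Group 2: 1090 * 0.977 = 1065
Group 3: 5022 * 0.972 = 4881
Group 4: 2577 * 0.974 = 2510
Group 5: 11840 * 0.976 + 20015 * 0.562 = 11556 + 11248 = 22804
→ [2064, 1065, 4881, 2510, 22804]
Dependents (band 0–19 + band 80+) = 2064 + 22804 = 24868; working-age = 8456; ratio = 24868/8456 × 100 = 294.1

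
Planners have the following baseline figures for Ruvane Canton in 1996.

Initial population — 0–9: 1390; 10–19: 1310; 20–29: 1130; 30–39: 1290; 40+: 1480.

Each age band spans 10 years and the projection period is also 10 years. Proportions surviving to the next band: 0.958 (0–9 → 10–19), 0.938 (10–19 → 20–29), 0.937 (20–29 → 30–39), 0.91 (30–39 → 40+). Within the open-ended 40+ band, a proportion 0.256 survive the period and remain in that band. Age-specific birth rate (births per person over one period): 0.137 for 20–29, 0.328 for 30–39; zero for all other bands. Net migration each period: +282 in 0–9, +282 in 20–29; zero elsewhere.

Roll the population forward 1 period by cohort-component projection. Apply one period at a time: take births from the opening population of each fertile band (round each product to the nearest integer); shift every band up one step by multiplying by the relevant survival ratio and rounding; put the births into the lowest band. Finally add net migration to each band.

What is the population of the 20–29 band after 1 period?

— Period 1 —
Births: 1130 × 0.137 = 155 ; 1290 × 0.328 = 423 → total 578
10–19: 1390 × 0.958 = 1332
20–29: 1310 × 0.938 = 1229
30–39: 1130 × 0.937 = 1059
40+: 1290 × 0.91 + 1480 × 0.256 = 1174 + 379 = 1553
Net migration: 0–9 + 282 → 860; 20–29 + 282 → 1511
Giving 860 / 1332 / 1511 / 1059 / 1553.

1511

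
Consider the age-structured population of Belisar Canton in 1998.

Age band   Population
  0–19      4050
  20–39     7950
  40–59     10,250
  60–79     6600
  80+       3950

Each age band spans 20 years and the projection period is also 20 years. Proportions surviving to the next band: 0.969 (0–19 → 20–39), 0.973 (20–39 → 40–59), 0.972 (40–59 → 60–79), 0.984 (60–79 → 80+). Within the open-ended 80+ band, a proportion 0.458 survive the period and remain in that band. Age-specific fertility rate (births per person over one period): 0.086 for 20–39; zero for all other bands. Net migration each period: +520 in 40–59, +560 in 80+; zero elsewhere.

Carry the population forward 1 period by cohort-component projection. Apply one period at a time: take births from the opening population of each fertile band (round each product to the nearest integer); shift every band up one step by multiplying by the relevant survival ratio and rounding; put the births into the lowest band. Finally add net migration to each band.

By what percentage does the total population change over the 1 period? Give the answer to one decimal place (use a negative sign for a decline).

Let group 1 be 0–19 through group 5 = 80+.
After projecting period 1:
Births: 7950 × 0.086 = 684
Group 2: 4050 × 0.969 = 3924
Group 3: 7950 × 0.973 = 7735
Group 4: 10250 × 0.972 = 9963
Group 5: 6600 × 0.984 + 3950 × 0.458 = 6494 + 1809 = 8303
Net migration: Group 3 + 520 → 8255; Group 5 + 560 → 8863
End of period: [684, 3924, 8255, 9963, 8863]
Total: 32800 → 31689; change = -1111; percentage change = -3.4%

-3.4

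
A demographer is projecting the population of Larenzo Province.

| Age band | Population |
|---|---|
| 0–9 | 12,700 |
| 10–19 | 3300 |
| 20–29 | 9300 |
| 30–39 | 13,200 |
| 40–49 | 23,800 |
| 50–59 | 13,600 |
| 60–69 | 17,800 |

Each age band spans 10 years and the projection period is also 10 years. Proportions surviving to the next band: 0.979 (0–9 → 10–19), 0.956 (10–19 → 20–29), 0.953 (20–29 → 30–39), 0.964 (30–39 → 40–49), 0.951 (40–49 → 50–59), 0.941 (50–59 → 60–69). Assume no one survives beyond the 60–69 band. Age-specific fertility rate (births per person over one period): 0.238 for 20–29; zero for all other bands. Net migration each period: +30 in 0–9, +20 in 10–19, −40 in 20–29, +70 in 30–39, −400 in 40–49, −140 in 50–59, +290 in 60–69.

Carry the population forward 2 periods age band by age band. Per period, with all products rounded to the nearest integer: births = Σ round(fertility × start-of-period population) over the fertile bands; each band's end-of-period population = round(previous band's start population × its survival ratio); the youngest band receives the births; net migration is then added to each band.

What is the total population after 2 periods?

Let group 1 be 0–9 through group 7 = 60–69.
[period 1]
Births: 9300 × 0.238 = 2213
Group 2: 12700 × 0.979 = 12433
Group 3: 3300 × 0.956 = 3155
Group 4: 9300 × 0.953 = 8863
Group 5: 13200 × 0.964 = 12725
Group 6: 23800 × 0.951 = 22634
Group 7: 13600 × 0.941 = 12798
Net migration: Group 1 + 30 → 2243; Group 2 + 20 → 12453; Group 3 − 40 → 3115; Group 4 + 70 → 8933; Group 5 − 400 → 12325; Group 6 − 140 → 22494; Group 7 + 290 → 13088
Population now: 0–9=2243, 10–19=12453, 20–29=3115, 30–39=8933, 40–49=12325, 50–59=22494, 60–69=13088
[period 2]
Births: 3115 × 0.238 = 741
Group 2: 2243 × 0.979 = 2196
Group 3: 12453 × 0.956 = 11905
Group 4: 3115 × 0.953 = 2969
Group 5: 8933 × 0.964 = 8611
Group 6: 12325 × 0.951 = 11721
Group 7: 22494 × 0.941 = 21167
Net migration: Group 1 + 30 → 771; Group 2 + 20 → 2216; Group 3 − 40 → 11865; Group 4 + 70 → 3039; Group 5 − 400 → 8211; Group 6 − 140 → 11581; Group 7 + 290 → 21457
Population now: 0–9=771, 10–19=2216, 20–29=11865, 30–39=3039, 40–49=8211, 50–59=11581, 60–69=21457
Total after period 2: 771 + 2216 + 11865 + 3039 + 8211 + 11581 + 21457 = 59140

59140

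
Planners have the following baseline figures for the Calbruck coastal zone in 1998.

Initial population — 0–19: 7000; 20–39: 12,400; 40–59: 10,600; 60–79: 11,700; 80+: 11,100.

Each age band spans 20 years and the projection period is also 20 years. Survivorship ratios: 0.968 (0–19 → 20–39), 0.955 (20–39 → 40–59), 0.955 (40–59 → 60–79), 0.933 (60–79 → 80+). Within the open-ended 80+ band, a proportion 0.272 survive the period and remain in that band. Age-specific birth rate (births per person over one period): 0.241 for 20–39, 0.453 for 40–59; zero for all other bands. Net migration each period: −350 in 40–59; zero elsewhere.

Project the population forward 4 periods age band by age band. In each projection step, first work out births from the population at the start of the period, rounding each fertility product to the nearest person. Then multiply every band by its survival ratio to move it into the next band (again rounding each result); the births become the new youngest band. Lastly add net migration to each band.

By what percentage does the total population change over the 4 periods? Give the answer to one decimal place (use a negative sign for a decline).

-41.5

[period 1]
Births: 12400 * 0.241 = 2988 ; 10600 * 0.453 = 4802 → total 7790
20–39: 7000 * 0.968 = 6776
40–59: 12400 * 0.955 = 11842
60–79: 10600 * 0.955 = 10123
80+: 11700 * 0.933 + 11100 * 0.272 = 10916 + 3019 = 13935
Net migration: 40–59 − 350 → 11492
End of period: [7790, 6776, 11492, 10123, 13935]
[period 2]
Births: 6776 * 0.241 = 1633 ; 11492 * 0.453 = 5206 → total 6839
20–39: 7790 * 0.968 = 7541
40–59: 6776 * 0.955 = 6471
60–79: 11492 * 0.955 = 10975
80+: 10123 * 0.933 + 13935 * 0.272 = 9445 + 3790 = 13235
Net migration: 40–59 − 350 → 6121
End of period: [6839, 7541, 6121, 10975, 13235]
[period 3]
Births: 7541 * 0.241 = 1817 ; 6121 * 0.453 = 2773 → total 4590
20–39: 6839 * 0.968 = 6620
40–59: 7541 * 0.955 = 7202
60–79: 6121 * 0.955 = 5846
80+: 10975 * 0.933 + 13235 * 0.272 = 10240 + 3600 = 13840
Net migration: 40–59 − 350 → 6852
End of period: [4590, 6620, 6852, 5846, 13840]
[period 4]
Births: 6620 * 0.241 = 1595 ; 6852 * 0.453 = 3104 → total 4699
20–39: 4590 * 0.968 = 4443
40–59: 6620 * 0.955 = 6322
60–79: 6852 * 0.955 = 6544
80+: 5846 * 0.933 + 13840 * 0.272 = 5454 + 3764 = 9218
Net migration: 40–59 − 350 → 5972
End of period: [4699, 4443, 5972, 6544, 9218]
Total: 52800 → 30876; change = -21924; percentage change = -41.5%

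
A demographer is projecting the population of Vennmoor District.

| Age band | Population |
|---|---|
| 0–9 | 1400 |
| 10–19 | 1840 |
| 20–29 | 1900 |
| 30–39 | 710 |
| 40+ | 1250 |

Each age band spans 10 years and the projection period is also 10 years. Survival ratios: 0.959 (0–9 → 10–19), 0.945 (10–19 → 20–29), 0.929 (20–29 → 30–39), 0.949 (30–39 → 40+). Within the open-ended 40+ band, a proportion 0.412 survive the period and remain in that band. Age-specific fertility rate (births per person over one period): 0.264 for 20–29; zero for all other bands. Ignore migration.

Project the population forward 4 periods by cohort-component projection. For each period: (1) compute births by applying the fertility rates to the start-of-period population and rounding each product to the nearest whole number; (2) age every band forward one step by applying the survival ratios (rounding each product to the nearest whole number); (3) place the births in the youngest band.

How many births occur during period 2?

Call the bands 1 to 5, youngest first.
After projecting period 1:
Births: 1900 × 0.264 = 502
Band 2: 1400 × 0.959 = 1343
Band 3: 1840 × 0.945 = 1739
Band 4: 1900 × 0.929 = 1765
Band 5: 710 × 0.949 + 1250 × 0.412 = 674 + 515 = 1189
Giving 502 / 1343 / 1739 / 1765 / 1189.
After projecting period 2:
Births: 1739 × 0.264 = 459
Band 2: 502 × 0.959 = 481
Band 3: 1343 × 0.945 = 1269
Band 4: 1739 × 0.929 = 1616
Band 5: 1765 × 0.949 + 1189 × 0.412 = 1675 + 490 = 2165
Giving 459 / 481 / 1269 / 1616 / 2165.

459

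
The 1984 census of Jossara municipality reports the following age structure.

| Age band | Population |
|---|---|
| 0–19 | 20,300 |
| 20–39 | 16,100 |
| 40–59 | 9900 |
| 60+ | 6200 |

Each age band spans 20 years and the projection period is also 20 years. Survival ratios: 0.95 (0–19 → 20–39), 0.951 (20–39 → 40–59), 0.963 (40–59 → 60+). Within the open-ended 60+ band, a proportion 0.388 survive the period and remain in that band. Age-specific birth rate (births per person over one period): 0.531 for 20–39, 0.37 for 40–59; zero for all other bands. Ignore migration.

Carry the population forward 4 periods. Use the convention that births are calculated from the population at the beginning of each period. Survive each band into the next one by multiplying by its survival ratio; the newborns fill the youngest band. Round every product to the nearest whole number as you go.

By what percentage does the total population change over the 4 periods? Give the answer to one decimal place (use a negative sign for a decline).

12.7

Let band 1 be 0–19 through band 4 = 60+.
— Period 1 —
Births: 16100 × 0.531 = 8549  |  9900 × 0.37 = 3663 — total 12212
Band 2: 20300 × 0.95 = 19285
Band 3: 16100 × 0.951 = 15311
Band 4: 9900 × 0.963 + 6200 × 0.388 = 9534 + 2406 = 11940
Giving 12212 / 19285 / 15311 / 11940.
— Period 2 —
Births: 19285 × 0.531 = 10240  |  15311 × 0.37 = 5665 — total 15905
Band 2: 12212 × 0.95 = 11601
Band 3: 19285 × 0.951 = 18340
Band 4: 15311 × 0.963 + 11940 × 0.388 = 14744 + 4633 = 19377
Giving 15905 / 11601 / 18340 / 19377.
— Period 3 —
Births: 11601 × 0.531 = 6160  |  18340 × 0.37 = 6786 — total 12946
Band 2: 15905 × 0.95 = 15110
Band 3: 11601 × 0.951 = 11033
Band 4: 18340 × 0.963 + 19377 × 0.388 = 17661 + 7518 = 25179
Giving 12946 / 15110 / 11033 / 25179.
— Period 4 —
Births: 15110 × 0.531 = 8023  |  11033 × 0.37 = 4082 — total 12105
Band 2: 12946 × 0.95 = 12299
Band 3: 15110 × 0.951 = 14370
Band 4: 11033 × 0.963 + 25179 × 0.388 = 10625 + 9769 = 20394
Giving 12105 / 12299 / 14370 / 20394.
Total: 52500 → 59168; change = 6668; percentage change = 12.7%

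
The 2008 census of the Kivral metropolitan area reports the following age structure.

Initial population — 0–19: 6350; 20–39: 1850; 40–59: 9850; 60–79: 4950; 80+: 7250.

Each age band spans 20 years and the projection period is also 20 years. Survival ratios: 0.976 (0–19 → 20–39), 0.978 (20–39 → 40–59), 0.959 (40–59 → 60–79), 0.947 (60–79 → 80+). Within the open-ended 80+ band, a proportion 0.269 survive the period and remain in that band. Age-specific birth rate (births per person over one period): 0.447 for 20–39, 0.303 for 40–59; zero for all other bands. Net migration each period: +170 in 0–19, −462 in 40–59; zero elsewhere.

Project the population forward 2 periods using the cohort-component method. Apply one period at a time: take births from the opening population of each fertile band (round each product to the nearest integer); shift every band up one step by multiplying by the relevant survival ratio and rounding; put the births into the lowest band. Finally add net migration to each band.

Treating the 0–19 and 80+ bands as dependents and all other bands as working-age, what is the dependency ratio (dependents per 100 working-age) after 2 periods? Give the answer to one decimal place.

After projecting period 1:
Births: 1850 × 0.447 = 827 ; 9850 × 0.303 = 2985 ⇒ total 3812
20–39: 6350 × 0.976 = 6198
40–59: 1850 × 0.978 = 1809
60–79: 9850 × 0.959 = 9446
80+: 4950 × 0.947 + 7250 × 0.269 = 4688 + 1950 = 6638
Net migration: 0–19 + 170 → 3982; 40–59 − 462 → 1347
Population now: 0–19=3982, 20–39=6198, 40–59=1347, 60–79=9446, 80+=6638
After projecting period 2:
Births: 6198 × 0.447 = 2771 ; 1347 × 0.303 = 408 ⇒ total 3179
20–39: 3982 × 0.976 = 3886
40–59: 6198 × 0.978 = 6062
60–79: 1347 × 0.959 = 1292
80+: 9446 × 0.947 + 6638 × 0.269 = 8945 + 1786 = 10731
Net migration: 0–19 + 170 → 3349; 40–59 − 462 → 5600
Population now: 0–19=3349, 20–39=3886, 40–59=5600, 60–79=1292, 80+=10731
Dependents (band 0–19 + band 80+) = 3349 + 10731 = 14080; working-age = 10778; ratio = 14080/10778 × 100 = 130.6

130.6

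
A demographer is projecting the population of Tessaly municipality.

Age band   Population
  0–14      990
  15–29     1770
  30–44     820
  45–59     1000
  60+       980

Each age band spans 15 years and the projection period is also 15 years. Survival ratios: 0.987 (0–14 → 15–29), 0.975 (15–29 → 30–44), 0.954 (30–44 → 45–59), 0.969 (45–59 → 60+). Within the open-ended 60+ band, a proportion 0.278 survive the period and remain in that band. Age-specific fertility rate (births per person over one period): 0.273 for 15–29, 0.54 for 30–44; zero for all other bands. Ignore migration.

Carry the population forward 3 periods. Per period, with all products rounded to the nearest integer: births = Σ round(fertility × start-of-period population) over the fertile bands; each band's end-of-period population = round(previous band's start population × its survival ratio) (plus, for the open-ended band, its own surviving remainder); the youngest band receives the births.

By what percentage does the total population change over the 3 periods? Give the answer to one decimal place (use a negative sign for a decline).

1.6

Call the groups 1 to 5, youngest first.
[period 1]
Births: 1770 * 0.273 = 483 ; 820 * 0.54 = 443 ⇒ total 926
Group 2: 990 * 0.987 = 977
Group 3: 1770 * 0.975 = 1726
Group 4: 820 * 0.954 = 782
Group 5: 1000 * 0.969 + 980 * 0.278 = 969 + 272 = 1241
Population now: 0–14=926, 15–29=977, 30–44=1726, 45–59=782, 60+=1241
[period 2]
Births: 977 * 0.273 = 267 ; 1726 * 0.54 = 932 ⇒ total 1199
Group 2: 926 * 0.987 = 914
Group 3: 977 * 0.975 = 953
Group 4: 1726 * 0.954 = 1647
Group 5: 782 * 0.969 + 1241 * 0.278 = 758 + 345 = 1103
Population now: 0–14=1199, 15–29=914, 30–44=953, 45–59=1647, 60+=1103
[period 3]
Births: 914 * 0.273 = 250 ; 953 * 0.54 = 515 ⇒ total 765
Group 2: 1199 * 0.987 = 1183
Group 3: 914 * 0.975 = 891
Group 4: 953 * 0.954 = 909
Group 5: 1647 * 0.969 + 1103 * 0.278 = 1596 + 307 = 1903
Population now: 0–14=765, 15–29=1183, 30–44=891, 45–59=909, 60+=1903
Total: 5560 → 5651; change = 91; percentage change = 1.6%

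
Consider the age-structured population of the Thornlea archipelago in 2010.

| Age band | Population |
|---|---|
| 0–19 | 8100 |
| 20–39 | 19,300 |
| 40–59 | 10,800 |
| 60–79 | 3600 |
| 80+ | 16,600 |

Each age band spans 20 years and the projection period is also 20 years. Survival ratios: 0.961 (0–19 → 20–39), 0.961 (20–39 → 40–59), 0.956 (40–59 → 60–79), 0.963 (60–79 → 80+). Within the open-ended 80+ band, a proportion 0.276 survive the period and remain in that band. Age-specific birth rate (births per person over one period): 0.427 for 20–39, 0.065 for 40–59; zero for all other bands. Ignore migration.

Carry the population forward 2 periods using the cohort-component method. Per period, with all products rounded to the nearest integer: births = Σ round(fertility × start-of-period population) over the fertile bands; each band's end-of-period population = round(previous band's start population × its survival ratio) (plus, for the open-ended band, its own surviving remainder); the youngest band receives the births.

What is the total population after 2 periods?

Call the bands 1 to 5, youngest first.
Period 1.
Births: 19300 * 0.427 = 8241, 10800 * 0.065 = 702 — total 8943
Band 2: 8100 * 0.961 = 7784
Band 3: 19300 * 0.961 = 18547
Band 4: 10800 * 0.956 = 10325
Band 5: 3600 * 0.963 + 16600 * 0.276 = 3467 + 4582 = 8049
Giving 8943 / 7784 / 18547 / 10325 / 8049.
Period 2.
Births: 7784 * 0.427 = 3324, 18547 * 0.065 = 1206 — total 4530
Band 2: 8943 * 0.961 = 8594
Band 3: 7784 * 0.961 = 7480
Band 4: 18547 * 0.956 = 17731
Band 5: 10325 * 0.963 + 8049 * 0.276 = 9943 + 2222 = 12165
Giving 4530 / 8594 / 7480 / 17731 / 12165.
Total after period 2: 4530 + 8594 + 7480 + 17731 + 12165 = 50500

50500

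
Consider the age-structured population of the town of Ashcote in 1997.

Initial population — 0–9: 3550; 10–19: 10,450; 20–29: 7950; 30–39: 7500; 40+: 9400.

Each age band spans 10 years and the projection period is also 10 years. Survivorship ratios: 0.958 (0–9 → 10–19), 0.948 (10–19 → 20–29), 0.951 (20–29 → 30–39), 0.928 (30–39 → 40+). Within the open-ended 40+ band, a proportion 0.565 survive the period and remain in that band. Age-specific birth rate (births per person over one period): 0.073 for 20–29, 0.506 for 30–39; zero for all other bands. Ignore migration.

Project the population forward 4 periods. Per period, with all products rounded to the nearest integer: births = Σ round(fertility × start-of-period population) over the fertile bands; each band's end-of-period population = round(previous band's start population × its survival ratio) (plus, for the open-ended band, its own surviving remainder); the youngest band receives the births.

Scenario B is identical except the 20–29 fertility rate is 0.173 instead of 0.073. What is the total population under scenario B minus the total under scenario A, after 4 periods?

2418

(Groups numbered youngest = 1 to oldest = 5.)
— Period 1 —
Births: 7950 × 0.073 = 580, 7500 × 0.506 = 3795 ⇒ total 4375
Group 2: 3550 × 0.958 = 3401
Group 3: 10450 × 0.948 = 9907
Group 4: 7950 × 0.951 = 7560
Group 5: 7500 × 0.928 + 9400 × 0.565 = 6960 + 5311 = 12271
Giving 4375 / 3401 / 9907 / 7560 / 12271.
— Period 2 —
Births: 9907 × 0.073 = 723, 7560 × 0.506 = 3825 ⇒ total 4548
Group 2: 4375 × 0.958 = 4191
Group 3: 3401 × 0.948 = 3224
Group 4: 9907 × 0.951 = 9422
Group 5: 7560 × 0.928 + 12271 × 0.565 = 7016 + 6933 = 13949
Giving 4548 / 4191 / 3224 / 9422 / 13949.
— Period 3 —
Births: 3224 × 0.073 = 235, 9422 × 0.506 = 4768 ⇒ total 5003
Group 2: 4548 × 0.958 = 4357
Group 3: 4191 × 0.948 = 3973
Group 4: 3224 × 0.951 = 3066
Group 5: 9422 × 0.928 + 13949 × 0.565 = 8744 + 7881 = 16625
Giving 5003 / 4357 / 3973 / 3066 / 16625.
— Period 4 —
Births: 3973 × 0.073 = 290, 3066 × 0.506 = 1551 ⇒ total 1841
Group 2: 5003 × 0.958 = 4793
Group 3: 4357 × 0.948 = 4130
Group 4: 3973 × 0.951 = 3778
Group 5: 3066 × 0.928 + 16625 × 0.565 = 2845 + 9393 = 12238
Giving 1841 / 4793 / 4130 / 3778 / 12238.
Scenario A total after 4 periods: 26780
Scenario B projection —
— Period 1 —
Births: 7950 × 0.173 = 1375, 7500 × 0.506 = 3795 ⇒ total 5170
Group 2: 3550 × 0.958 = 3401
Group 3: 10450 × 0.948 = 9907
Group 4: 7950 × 0.951 = 7560
Group 5: 7500 × 0.928 + 9400 × 0.565 = 6960 + 5311 = 12271
Giving 5170 / 3401 / 9907 / 7560 / 12271.
— Period 2 —
Births: 9907 × 0.173 = 1714, 7560 × 0.506 = 3825 ⇒ total 5539
Group 2: 5170 × 0.958 = 4953
Group 3: 3401 × 0.948 = 3224
Group 4: 9907 × 0.951 = 9422
Group 5: 7560 × 0.928 + 12271 × 0.565 = 7016 + 6933 = 13949
Giving 5539 / 4953 / 3224 / 9422 / 13949.
— Period 3 —
Births: 3224 × 0.173 = 558, 9422 × 0.506 = 4768 ⇒ total 5326
Group 2: 5539 × 0.958 = 5306
Group 3: 4953 × 0.948 = 4695
Group 4: 3224 × 0.951 = 3066
Group 5: 9422 × 0.928 + 13949 × 0.565 = 8744 + 7881 = 16625
Giving 5326 / 5306 / 4695 / 3066 / 16625.
— Period 4 —
Births: 4695 × 0.173 = 812, 3066 × 0.506 = 1551 ⇒ total 2363
Group 2: 5326 × 0.958 = 5102
Group 3: 5306 × 0.948 = 5030
Group 4: 4695 × 0.951 = 4465
Group 5: 3066 × 0.928 + 16625 × 0.565 = 2845 + 9393 = 12238
Giving 2363 / 5102 / 5030 / 4465 / 12238.
Scenario B total after 4 periods: 29198
Difference B − A = 29198 − 26780 = 2418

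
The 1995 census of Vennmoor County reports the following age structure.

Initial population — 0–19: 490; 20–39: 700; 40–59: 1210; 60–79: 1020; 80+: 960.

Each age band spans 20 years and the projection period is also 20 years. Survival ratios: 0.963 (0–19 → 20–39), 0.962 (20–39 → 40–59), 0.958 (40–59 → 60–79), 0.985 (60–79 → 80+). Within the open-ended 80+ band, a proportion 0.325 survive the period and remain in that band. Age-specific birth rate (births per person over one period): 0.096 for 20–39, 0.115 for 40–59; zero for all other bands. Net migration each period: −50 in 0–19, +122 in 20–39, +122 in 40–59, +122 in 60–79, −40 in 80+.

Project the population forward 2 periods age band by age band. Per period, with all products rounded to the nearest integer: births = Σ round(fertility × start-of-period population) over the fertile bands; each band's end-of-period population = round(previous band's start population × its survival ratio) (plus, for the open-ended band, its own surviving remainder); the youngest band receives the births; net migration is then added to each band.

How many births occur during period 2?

(Groups numbered youngest = 1 to oldest = 5.)
Period 1:
Births: 700 * 0.096 = 67  |  1210 * 0.115 = 139 — total 206
Group 2: 490 * 0.963 = 472
Group 3: 700 * 0.962 = 673
Group 4: 1210 * 0.958 = 1159
Group 5: 1020 * 0.985 + 960 * 0.325 = 1005 + 312 = 1317
Net migration: Group 1 − 50 → 156; Group 2 + 122 → 594; Group 3 + 122 → 795; Group 4 + 122 → 1281; Group 5 − 40 → 1277
→ [156, 594, 795, 1281, 1277]
Period 2:
Births: 594 * 0.096 = 57  |  795 * 0.115 = 91 — total 148
Group 2: 156 * 0.963 = 150
Group 3: 594 * 0.962 = 571
Group 4: 795 * 0.958 = 762
Group 5: 1281 * 0.985 + 1277 * 0.325 = 1262 + 415 = 1677
Net migration: Group 1 − 50 → 98; Group 2 + 122 → 272; Group 3 + 122 → 693; Group 4 + 122 → 884; Group 5 − 40 → 1637
→ [98, 272, 693, 884, 1637]

148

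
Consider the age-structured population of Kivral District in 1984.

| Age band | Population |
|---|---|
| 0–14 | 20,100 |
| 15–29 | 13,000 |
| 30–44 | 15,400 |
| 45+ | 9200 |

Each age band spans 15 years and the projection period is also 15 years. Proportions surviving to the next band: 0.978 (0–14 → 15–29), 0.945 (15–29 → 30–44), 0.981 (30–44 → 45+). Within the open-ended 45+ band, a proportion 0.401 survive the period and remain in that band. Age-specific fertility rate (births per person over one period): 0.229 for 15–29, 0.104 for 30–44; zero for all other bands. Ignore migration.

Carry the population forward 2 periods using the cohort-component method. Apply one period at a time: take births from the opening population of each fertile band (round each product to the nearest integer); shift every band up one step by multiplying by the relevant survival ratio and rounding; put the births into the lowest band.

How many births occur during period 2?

[period 1]
Births: 13000 * 0.229 = 2977  |  15400 * 0.104 = 1602 → 4579
15–29: 20100 * 0.978 = 19658
30–44: 13000 * 0.945 = 12285
45+: 15400 * 0.981 + 9200 * 0.401 = 15107 + 3689 = 18796
Population now: 0–14=4579, 15–29=19658, 30–44=12285, 45+=18796
[period 2]
Births: 19658 * 0.229 = 4502  |  12285 * 0.104 = 1278 → 5780
15–29: 4579 * 0.978 = 4478
30–44: 19658 * 0.945 = 18577
45+: 12285 * 0.981 + 18796 * 0.401 = 12052 + 7537 = 19589
Population now: 0–14=5780, 15–29=4478, 30–44=18577, 45+=19589

5780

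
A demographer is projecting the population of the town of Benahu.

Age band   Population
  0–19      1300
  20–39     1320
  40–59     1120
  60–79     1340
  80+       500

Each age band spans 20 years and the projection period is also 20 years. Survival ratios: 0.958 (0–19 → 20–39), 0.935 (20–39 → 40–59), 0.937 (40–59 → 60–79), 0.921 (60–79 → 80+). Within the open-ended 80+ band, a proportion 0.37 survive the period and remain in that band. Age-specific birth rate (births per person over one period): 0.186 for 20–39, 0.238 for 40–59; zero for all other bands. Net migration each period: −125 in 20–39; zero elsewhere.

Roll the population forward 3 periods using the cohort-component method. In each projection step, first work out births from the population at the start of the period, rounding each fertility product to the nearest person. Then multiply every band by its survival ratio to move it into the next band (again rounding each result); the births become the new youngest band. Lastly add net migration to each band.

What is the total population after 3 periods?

3613

Call the groups 1 to 5, youngest first.
Period 1.
Births: 1320 × 0.186 = 246 ; 1120 × 0.238 = 267 — total 513
Group 2: 1300 × 0.958 = 1245
Group 3: 1320 × 0.935 = 1234
Group 4: 1120 × 0.937 = 1049
Group 5: 1340 × 0.921 + 500 × 0.37 = 1234 + 185 = 1419
Net migration: Group 2 − 125 → 1120
End of period: [513, 1120, 1234, 1049, 1419]
Period 2.
Births: 1120 × 0.186 = 208 ; 1234 × 0.238 = 294 — total 502
Group 2: 513 × 0.958 = 491
Group 3: 1120 × 0.935 = 1047
Group 4: 1234 × 0.937 = 1156
Group 5: 1049 × 0.921 + 1419 × 0.37 = 966 + 525 = 1491
Net migration: Group 2 − 125 → 366
End of period: [502, 366, 1047, 1156, 1491]
Period 3.
Births: 366 × 0.186 = 68 ; 1047 × 0.238 = 249 — total 317
Group 2: 502 × 0.958 = 481
Group 3: 366 × 0.935 = 342
Group 4: 1047 × 0.937 = 981
Group 5: 1156 × 0.921 + 1491 × 0.37 = 1065 + 552 = 1617
Net migration: Group 2 − 125 → 356
End of period: [317, 356, 342, 981, 1617]
Total after period 3: 317 + 356 + 342 + 981 + 1617 = 3613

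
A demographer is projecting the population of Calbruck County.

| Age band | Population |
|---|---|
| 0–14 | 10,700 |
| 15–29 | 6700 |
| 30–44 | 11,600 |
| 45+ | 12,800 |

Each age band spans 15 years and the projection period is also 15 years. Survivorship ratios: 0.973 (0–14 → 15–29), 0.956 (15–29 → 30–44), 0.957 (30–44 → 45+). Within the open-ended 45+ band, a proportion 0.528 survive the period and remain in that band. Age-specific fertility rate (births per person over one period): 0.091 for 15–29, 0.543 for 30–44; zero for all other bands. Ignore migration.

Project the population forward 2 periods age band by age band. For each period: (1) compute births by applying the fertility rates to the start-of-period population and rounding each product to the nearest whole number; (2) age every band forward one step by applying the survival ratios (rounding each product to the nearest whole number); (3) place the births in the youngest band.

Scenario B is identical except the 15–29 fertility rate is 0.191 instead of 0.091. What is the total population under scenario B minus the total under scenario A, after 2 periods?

1694

Let group 1 be 0–14 through group 4 = 45+.
Period 1:
Births: 6700 × 0.091 = 610, 11600 × 0.543 = 6299 → total 6909
Group 2: 10700 × 0.973 = 10411
Group 3: 6700 × 0.956 = 6405
Group 4: 11600 × 0.957 + 12800 × 0.528 = 11101 + 6758 = 17859
Population now: 0–14=6909, 15–29=10411, 30–44=6405, 45+=17859
Period 2:
Births: 10411 × 0.091 = 947, 6405 × 0.543 = 3478 → total 4425
Group 2: 6909 × 0.973 = 6722
Group 3: 10411 × 0.956 = 9953
Group 4: 6405 × 0.957 + 17859 × 0.528 = 6130 + 9430 = 15560
Population now: 0–14=4425, 15–29=6722, 30–44=9953, 45+=15560
Scenario A total after 2 periods: 36660
Scenario B projection —
Period 1:
Births: 6700 × 0.191 = 1280, 11600 × 0.543 = 6299 → total 7579
Group 2: 10700 × 0.973 = 10411
Group 3: 6700 × 0.956 = 6405
Group 4: 11600 × 0.957 + 12800 × 0.528 = 11101 + 6758 = 17859
Population now: 0–14=7579, 15–29=10411, 30–44=6405, 45+=17859
Period 2:
Births: 10411 × 0.191 = 1989, 6405 × 0.543 = 3478 → total 5467
Group 2: 7579 × 0.973 = 7374
Group 3: 10411 × 0.956 = 9953
Group 4: 6405 × 0.957 + 17859 × 0.528 = 6130 + 9430 = 15560
Population now: 0–14=5467, 15–29=7374, 30–44=9953, 45+=15560
Scenario B total after 2 periods: 38354
Difference B − A = 38354 − 36660 = 1694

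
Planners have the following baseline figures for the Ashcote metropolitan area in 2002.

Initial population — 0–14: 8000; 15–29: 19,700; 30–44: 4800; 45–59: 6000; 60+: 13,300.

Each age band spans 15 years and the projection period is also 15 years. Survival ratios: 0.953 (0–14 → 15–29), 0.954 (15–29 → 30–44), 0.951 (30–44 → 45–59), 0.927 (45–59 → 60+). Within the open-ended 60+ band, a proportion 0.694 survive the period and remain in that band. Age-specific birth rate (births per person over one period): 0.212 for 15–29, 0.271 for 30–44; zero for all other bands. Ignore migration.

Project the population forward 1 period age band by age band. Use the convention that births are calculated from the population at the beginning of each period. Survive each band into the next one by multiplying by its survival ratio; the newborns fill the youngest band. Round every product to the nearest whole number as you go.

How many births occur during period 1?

5477

(Groups numbered youngest = 1 to oldest = 5.)
Period 1.
Births: 19700 × 0.212 = 4176  |  4800 × 0.271 = 1301 — total 5477
Group 2: 8000 × 0.953 = 7624
Group 3: 19700 × 0.954 = 18794
Group 4: 4800 × 0.951 = 4565
Group 5: 6000 × 0.927 + 13300 × 0.694 = 5562 + 9230 = 14792
End of period: [5477, 7624, 18794, 4565, 14792]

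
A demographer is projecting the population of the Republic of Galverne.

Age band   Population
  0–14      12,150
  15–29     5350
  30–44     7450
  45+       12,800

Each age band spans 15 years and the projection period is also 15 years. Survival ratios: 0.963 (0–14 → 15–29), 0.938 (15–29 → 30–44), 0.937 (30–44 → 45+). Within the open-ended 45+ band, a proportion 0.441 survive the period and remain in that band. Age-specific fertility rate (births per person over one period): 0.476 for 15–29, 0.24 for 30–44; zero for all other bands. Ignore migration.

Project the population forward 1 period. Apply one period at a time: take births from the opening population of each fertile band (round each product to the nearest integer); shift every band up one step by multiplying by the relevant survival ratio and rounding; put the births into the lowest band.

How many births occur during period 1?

4335

After projecting period 1:
Births: 5350 × 0.476 = 2547, 7450 × 0.24 = 1788 ⇒ total 4335
15–29: 12150 × 0.963 = 11700
30–44: 5350 × 0.938 = 5018
45+: 7450 × 0.937 + 12800 × 0.441 = 6981 + 5645 = 12626
Giving 4335 / 11700 / 5018 / 12626.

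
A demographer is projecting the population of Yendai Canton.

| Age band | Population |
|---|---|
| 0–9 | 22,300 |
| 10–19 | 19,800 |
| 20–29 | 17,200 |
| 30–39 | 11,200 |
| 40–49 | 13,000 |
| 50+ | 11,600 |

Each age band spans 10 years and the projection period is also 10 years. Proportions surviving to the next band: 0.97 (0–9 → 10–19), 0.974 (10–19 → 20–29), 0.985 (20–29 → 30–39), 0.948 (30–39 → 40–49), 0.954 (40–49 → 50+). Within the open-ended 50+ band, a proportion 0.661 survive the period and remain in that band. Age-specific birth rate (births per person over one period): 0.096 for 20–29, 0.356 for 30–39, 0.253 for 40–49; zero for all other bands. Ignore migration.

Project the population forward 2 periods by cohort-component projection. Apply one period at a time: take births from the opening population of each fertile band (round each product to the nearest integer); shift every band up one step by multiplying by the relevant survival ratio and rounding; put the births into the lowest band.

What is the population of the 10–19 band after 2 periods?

— Period 1 —
Births: 17200 * 0.096 = 1651 ; 11200 * 0.356 = 3987 ; 13000 * 0.253 = 3289 — total 8927
10–19: 22300 * 0.97 = 21631
20–29: 19800 * 0.974 = 19285
30–39: 17200 * 0.985 = 16942
40–49: 11200 * 0.948 = 10618
50+: 13000 * 0.954 + 11600 * 0.661 = 12402 + 7668 = 20070
→ [8927, 21631, 19285, 16942, 10618, 20070]
— Period 2 —
Births: 19285 * 0.096 = 1851 ; 16942 * 0.356 = 6031 ; 10618 * 0.253 = 2686 — total 10568
10–19: 8927 * 0.97 = 8659
20–29: 21631 * 0.974 = 21069
30–39: 19285 * 0.985 = 18996
40–49: 16942 * 0.948 = 16061
50+: 10618 * 0.954 + 20070 * 0.661 = 10130 + 13266 = 23396
→ [10568, 8659, 21069, 18996, 16061, 23396]

8659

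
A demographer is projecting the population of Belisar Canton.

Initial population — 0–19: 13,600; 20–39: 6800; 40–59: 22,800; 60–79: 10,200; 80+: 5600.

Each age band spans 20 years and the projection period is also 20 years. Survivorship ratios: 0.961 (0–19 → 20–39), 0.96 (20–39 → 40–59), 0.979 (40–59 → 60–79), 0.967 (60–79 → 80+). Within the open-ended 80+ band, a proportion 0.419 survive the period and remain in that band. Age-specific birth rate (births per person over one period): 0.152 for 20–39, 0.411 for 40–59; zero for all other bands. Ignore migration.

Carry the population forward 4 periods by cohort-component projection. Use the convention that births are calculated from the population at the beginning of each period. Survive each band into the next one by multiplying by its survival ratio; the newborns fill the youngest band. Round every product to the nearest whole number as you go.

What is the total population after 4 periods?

43905

Numbering the groups 1..5 from youngest to oldest:
After projecting period 1:
Births: 6800 × 0.152 = 1034  |  22800 × 0.411 = 9371 → total 10405
Group 2: 13600 × 0.961 = 13070
Group 3: 6800 × 0.96 = 6528
Group 4: 22800 × 0.979 = 22321
Group 5: 10200 × 0.967 + 5600 × 0.419 = 9863 + 2346 = 12209
→ [10405, 13070, 6528, 22321, 12209]
After projecting period 2:
Births: 13070 × 0.152 = 1987  |  6528 × 0.411 = 2683 → total 4670
Group 2: 10405 × 0.961 = 9999
Group 3: 13070 × 0.96 = 12547
Group 4: 6528 × 0.979 = 6391
Group 5: 22321 × 0.967 + 12209 × 0.419 = 21584 + 5116 = 26700
→ [4670, 9999, 12547, 6391, 26700]
After projecting period 3:
Births: 9999 × 0.152 = 1520  |  12547 × 0.411 = 5157 → total 6677
Group 2: 4670 × 0.961 = 4488
Group 3: 9999 × 0.96 = 9599
Group 4: 12547 × 0.979 = 12284
Group 5: 6391 × 0.967 + 26700 × 0.419 = 6180 + 11187 = 17367
→ [6677, 4488, 9599, 12284, 17367]
After projecting period 4:
Births: 4488 × 0.152 = 682  |  9599 × 0.411 = 3945 → total 4627
Group 2: 6677 × 0.961 = 6417
Group 3: 4488 × 0.96 = 4308
Group 4: 9599 × 0.979 = 9397
Group 5: 12284 × 0.967 + 17367 × 0.419 = 11879 + 7277 = 19156
→ [4627, 6417, 4308, 9397, 19156]
Total after period 4: 4627 + 6417 + 4308 + 9397 + 19156 = 43905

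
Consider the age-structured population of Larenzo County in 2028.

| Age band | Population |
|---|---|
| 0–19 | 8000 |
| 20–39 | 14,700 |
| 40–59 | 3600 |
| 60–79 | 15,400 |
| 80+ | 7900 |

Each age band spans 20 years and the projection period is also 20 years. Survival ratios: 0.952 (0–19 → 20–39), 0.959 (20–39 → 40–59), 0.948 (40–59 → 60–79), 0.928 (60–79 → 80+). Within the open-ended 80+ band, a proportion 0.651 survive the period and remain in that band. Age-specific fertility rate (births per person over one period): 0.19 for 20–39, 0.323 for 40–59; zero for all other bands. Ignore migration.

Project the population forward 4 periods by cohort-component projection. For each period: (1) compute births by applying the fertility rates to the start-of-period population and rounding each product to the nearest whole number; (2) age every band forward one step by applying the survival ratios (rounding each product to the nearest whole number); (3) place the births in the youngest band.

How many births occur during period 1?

Numbering the groups 1..5 from youngest to oldest:
After projecting period 1:
Births: 14700 * 0.19 = 2793, 3600 * 0.323 = 1163 → total 3956
Group 2: 8000 * 0.952 = 7616
Group 3: 14700 * 0.959 = 14097
Group 4: 3600 * 0.948 = 3413
Group 5: 15400 * 0.928 + 7900 * 0.651 = 14291 + 5143 = 19434
Population now: 0–19=3956, 20–39=7616, 40–59=14097, 60–79=3413, 80+=19434

3956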